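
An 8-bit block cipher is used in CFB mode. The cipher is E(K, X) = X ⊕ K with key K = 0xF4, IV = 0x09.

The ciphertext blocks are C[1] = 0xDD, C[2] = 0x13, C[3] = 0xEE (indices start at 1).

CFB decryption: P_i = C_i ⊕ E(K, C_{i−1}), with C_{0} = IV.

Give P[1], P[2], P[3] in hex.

P[1] = 0x20, P[2] = 0x3A, P[3] = 0x09

P[1]: E(K, 0x09) = 0xFD; 0xDD ⊕ 0xFD = 0x20.
P[2]: E(K, 0xDD) = 0x29; 0x13 ⊕ 0x29 = 0x3A.
P[3]: E(K, 0x13) = 0xE7; 0xEE ⊕ 0xE7 = 0x09.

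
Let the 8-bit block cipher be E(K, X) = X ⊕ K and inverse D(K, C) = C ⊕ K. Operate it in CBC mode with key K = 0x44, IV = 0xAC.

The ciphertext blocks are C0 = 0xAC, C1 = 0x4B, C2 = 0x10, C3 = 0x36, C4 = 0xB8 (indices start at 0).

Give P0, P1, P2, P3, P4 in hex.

P0 = 0x44, P1 = 0xA3, P2 = 0x1F, P3 = 0x62, P4 = 0xCA

CBC decryption: P_i = D(K, C_i) ⊕ C_{i−1}, with C_{−1} = IV.
P0: D(K, 0xAC) = 0xE8; 0xE8 ⊕ 0xAC = 0x44.
P1: D(K, 0x4B) = 0x0F; 0x0F ⊕ 0xAC = 0xA3.
P2: D(K, 0x10) = 0x54; 0x54 ⊕ 0x4B = 0x1F.
P3: D(K, 0x36) = 0x72; 0x72 ⊕ 0x10 = 0x62.
P4: D(K, 0xB8) = 0xFC; 0xFC ⊕ 0x36 = 0xCA.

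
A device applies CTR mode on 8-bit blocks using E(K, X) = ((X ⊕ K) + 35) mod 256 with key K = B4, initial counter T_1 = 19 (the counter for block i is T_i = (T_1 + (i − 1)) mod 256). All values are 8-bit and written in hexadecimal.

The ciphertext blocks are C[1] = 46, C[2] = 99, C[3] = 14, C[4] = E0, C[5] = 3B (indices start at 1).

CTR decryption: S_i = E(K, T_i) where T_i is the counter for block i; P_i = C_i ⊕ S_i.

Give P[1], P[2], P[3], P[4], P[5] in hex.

P[1]: T = 19, S = E(K, T) = E2; 46 ⊕ E2 = A4.
P[2]: T = 1A, S = E(K, T) = E3; 99 ⊕ E3 = 7A.
P[3]: T = 1B, S = E(K, T) = E4; 14 ⊕ E4 = F0.
P[4]: T = 1C, S = E(K, T) = DD; E0 ⊕ DD = 3D.
P[5]: T = 1D, S = E(K, T) = DE; 3B ⊕ DE = E5.

P[1] = A4, P[2] = 7A, P[3] = F0, P[4] = 3D, P[5] = E5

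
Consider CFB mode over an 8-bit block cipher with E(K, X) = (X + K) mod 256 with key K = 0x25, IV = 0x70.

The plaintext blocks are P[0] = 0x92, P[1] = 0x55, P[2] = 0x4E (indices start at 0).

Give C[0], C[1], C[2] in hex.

C[0] = 0x07, C[1] = 0x79, C[2] = 0xD0

CFB encryption: C_i = P_i ⊕ E(K, C_{i−1}), with C_{−1} = IV.
C[0]: E(K, 0x70) = 0x95; 0x92 ⊕ 0x95 = 0x07.
C[1]: E(K, 0x07) = 0x2C; 0x55 ⊕ 0x2C = 0x79.
C[2]: E(K, 0x79) = 0x9E; 0x4E ⊕ 0x9E = 0xD0.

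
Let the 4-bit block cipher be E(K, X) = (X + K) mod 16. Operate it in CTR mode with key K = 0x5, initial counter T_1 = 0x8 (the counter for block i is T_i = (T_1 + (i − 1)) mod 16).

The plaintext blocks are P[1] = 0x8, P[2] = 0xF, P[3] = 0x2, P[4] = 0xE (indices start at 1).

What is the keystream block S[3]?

0xF

CTR encryption: S_i = E(K, T_i) where T_i is the counter for block i; C_i = P_i ⊕ S_i.
C[1]: T = 0x8, S = E(K, T) = 0xD; 0x8 ⊕ 0xD = 0x5.
C[2]: T = 0x9, S = E(K, T) = 0xE; 0xF ⊕ 0xE = 0x1.
C[3]: T = 0xA, S = E(K, T) = 0xF; 0x2 ⊕ 0xF = 0xD.
So S[3] = 0xF.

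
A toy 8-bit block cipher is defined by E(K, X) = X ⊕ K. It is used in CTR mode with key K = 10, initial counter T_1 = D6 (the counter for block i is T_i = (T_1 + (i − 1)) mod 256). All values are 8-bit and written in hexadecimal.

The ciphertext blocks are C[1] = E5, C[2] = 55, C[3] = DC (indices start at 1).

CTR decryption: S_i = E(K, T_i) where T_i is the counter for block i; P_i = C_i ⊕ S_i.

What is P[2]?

P[2] = 92

P[2]: T = D7, S = E(K, T) = C7; 55 ⊕ C7 = 92.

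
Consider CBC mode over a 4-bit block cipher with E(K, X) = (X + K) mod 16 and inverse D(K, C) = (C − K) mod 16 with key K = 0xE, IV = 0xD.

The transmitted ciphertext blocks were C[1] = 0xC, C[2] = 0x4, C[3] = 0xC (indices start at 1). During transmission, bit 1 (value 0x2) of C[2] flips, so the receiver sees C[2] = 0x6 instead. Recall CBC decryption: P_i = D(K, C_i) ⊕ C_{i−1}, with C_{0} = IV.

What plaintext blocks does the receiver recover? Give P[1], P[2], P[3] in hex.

P[1] = 0x3, P[2] = 0x4, P[3] = 0x8

Only C[2] changed, to 0x6. In CBC, a change in C_i garbles P_i and flips the same bit in P_{i+1}. Decrypting the received ciphertext:
P[1]: D(K, 0xC) = 0xE; 0xE ⊕ 0xD = 0x3.
P[2]: D(K, 0x6) = 0x8; 0x8 ⊕ 0xC = 0x4.
P[3]: D(K, 0xC) = 0xE; 0xE ⊕ 0x6 = 0x8.
Blocks that differ from the original plaintext: P[2], P[3].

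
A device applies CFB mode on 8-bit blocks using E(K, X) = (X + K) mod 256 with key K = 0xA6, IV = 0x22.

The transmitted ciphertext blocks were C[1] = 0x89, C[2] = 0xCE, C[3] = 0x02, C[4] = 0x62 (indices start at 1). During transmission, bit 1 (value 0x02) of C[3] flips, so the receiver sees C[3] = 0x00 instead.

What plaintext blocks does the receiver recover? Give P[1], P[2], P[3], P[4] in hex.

P[1] = 0x41, P[2] = 0xE1, P[3] = 0x74, P[4] = 0xC4

CFB decryption: P_i = C_i ⊕ E(K, C_{i−1}), with C_{0} = IV.
Only C[3] changed, to 0x00. In CFB, a change in C_i flips the same bit in P_i and garbles P_{i+1}. Decrypting the received ciphertext:
P[1]: E(K, 0x22) = 0xC8; 0x89 ⊕ 0xC8 = 0x41.
P[2]: E(K, 0x89) = 0x2F; 0xCE ⊕ 0x2F = 0xE1.
P[3]: E(K, 0xCE) = 0x74; 0x00 ⊕ 0x74 = 0x74.
P[4]: E(K, 0x00) = 0xA6; 0x62 ⊕ 0xA6 = 0xC4.
Blocks that differ from the original plaintext: P[3], P[4].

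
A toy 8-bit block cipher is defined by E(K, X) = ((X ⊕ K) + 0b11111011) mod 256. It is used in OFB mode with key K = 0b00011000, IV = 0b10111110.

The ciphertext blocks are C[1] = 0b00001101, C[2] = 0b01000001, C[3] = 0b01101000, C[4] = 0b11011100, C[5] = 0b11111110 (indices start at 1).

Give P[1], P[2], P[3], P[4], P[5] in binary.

OFB decryption: S_i = E(K, S_{i−1}) with S_{0} = IV; P_i = C_i ⊕ S_i.
P[1]: S = E(K, 0b10111110) = 0b10100001; 0b00001101 ⊕ 0b10100001 = 0b10101100.
P[2]: S = E(K, 0b10100001) = 0b10110100; 0b01000001 ⊕ 0b10110100 = 0b11110101.
P[3]: S = E(K, 0b10110100) = 0b10100111; 0b01101000 ⊕ 0b10100111 = 0b11001111.
P[4]: S = E(K, 0b10100111) = 0b10111010; 0b11011100 ⊕ 0b10111010 = 0b01100110.
P[5]: S = E(K, 0b10111010) = 0b10011101; 0b11111110 ⊕ 0b10011101 = 0b01100011.

P[1] = 0b10101100, P[2] = 0b11110101, P[3] = 0b11001111, P[4] = 0b01100110, P[5] = 0b01100011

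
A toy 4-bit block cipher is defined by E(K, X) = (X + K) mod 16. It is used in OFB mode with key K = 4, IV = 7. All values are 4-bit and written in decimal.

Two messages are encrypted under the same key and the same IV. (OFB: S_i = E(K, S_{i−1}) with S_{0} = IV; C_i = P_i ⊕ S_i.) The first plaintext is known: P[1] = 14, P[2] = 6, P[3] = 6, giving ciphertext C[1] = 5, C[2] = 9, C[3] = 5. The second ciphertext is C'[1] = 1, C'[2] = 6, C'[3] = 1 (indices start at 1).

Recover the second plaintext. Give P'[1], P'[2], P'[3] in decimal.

In OFB with a reused IV, both messages share the same keystream S_i, so C_i ⊕ C'_i = P_i ⊕ P'_i and thus P'_i = P_i ⊕ C_i ⊕ C'_i.
P'[1]: 14 ⊕ 5 ⊕ 1 = 10.
P'[2]: 6 ⊕ 9 ⊕ 6 = 9.
P'[3]: 6 ⊕ 5 ⊕ 1 = 2.

P'[1] = 10, P'[2] = 9, P'[3] = 2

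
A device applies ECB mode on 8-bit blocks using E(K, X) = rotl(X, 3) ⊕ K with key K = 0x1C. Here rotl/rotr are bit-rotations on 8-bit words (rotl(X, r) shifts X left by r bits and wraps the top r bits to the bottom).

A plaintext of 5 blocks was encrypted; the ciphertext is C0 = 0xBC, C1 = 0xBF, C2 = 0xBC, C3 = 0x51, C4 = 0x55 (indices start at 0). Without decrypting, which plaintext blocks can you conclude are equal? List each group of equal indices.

P0 = P2

ECB encrypts each block independently with the same key, so equal ciphertext blocks imply equal plaintext blocks.
C0 = C2 = 0xBC, so P0 = P2.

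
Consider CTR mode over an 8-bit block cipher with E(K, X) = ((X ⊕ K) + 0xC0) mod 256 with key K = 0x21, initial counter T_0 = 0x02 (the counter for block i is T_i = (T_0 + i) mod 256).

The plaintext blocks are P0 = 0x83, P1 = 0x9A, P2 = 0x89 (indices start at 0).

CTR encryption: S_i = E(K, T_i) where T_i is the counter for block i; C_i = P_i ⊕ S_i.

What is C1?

C1 = 0x78

C0: T = 0x02, S = E(K, T) = 0xE3; 0x83 ⊕ 0xE3 = 0x60.
C1: T = 0x03, S = E(K, T) = 0xE2; 0x9A ⊕ 0xE2 = 0x78.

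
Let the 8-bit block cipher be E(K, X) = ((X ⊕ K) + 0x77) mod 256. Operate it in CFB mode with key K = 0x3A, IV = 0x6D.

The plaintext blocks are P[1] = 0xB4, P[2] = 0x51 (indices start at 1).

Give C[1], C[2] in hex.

C[1] = 0x7A, C[2] = 0xE6

CFB encryption: C_i = P_i ⊕ E(K, C_{i−1}), with C_{0} = IV.
C[1]: E(K, 0x6D) = 0xCE; 0xB4 ⊕ 0xCE = 0x7A.
C[2]: E(K, 0x7A) = 0xB7; 0x51 ⊕ 0xB7 = 0xE6.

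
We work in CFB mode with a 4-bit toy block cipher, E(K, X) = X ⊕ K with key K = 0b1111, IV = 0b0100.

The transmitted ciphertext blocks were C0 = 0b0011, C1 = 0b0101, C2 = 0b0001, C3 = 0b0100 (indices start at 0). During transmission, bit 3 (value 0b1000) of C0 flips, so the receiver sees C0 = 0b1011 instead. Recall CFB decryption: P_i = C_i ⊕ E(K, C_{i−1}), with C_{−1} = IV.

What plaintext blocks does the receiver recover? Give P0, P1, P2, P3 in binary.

P0 = 0b0000, P1 = 0b0001, P2 = 0b1011, P3 = 0b1010

Only C0 changed, to 0b1011. In CFB, a change in C_i flips the same bit in P_i and garbles P_{i+1}. Decrypting the received ciphertext:
P0: E(K, 0b0100) = 0b1011; 0b1011 ⊕ 0b1011 = 0b0000.
P1: E(K, 0b1011) = 0b0100; 0b0101 ⊕ 0b0100 = 0b0001.
P2: E(K, 0b0101) = 0b1010; 0b0001 ⊕ 0b1010 = 0b1011.
P3: E(K, 0b0001) = 0b1110; 0b0100 ⊕ 0b1110 = 0b1010.
Blocks that differ from the original plaintext: P0, P1.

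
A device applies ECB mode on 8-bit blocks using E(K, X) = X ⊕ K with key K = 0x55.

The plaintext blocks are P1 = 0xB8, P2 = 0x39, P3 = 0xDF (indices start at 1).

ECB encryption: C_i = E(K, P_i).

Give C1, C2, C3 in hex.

C1 = 0xED, C2 = 0x6C, C3 = 0x8A

C1: E(K, 0xB8) = 0xED.
C2: E(K, 0x39) = 0x6C.
C3: E(K, 0xDF) = 0x8A.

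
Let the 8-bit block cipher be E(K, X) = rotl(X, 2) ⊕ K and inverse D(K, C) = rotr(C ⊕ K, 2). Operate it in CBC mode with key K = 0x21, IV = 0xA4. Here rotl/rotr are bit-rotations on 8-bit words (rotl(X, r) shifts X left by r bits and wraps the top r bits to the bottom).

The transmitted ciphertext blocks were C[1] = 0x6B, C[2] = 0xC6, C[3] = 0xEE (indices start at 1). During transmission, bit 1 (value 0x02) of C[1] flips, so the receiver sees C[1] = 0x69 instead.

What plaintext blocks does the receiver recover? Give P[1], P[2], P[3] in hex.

CBC decryption: P_i = D(K, C_i) ⊕ C_{i−1}, with C_{0} = IV.
Only C[1] changed, to 0x69. In CBC, a change in C_i garbles P_i and flips the same bit in P_{i+1}. Decrypting the received ciphertext:
P[1]: D(K, 0x69) = 0x12; 0x12 ⊕ 0xA4 = 0xB6.
P[2]: D(K, 0xC6) = 0xF9; 0xF9 ⊕ 0x69 = 0x90.
P[3]: D(K, 0xEE) = 0xF3; 0xF3 ⊕ 0xC6 = 0x35.
Blocks that differ from the original plaintext: P[1], P[2].

P[1] = 0xB6, P[2] = 0x90, P[3] = 0x35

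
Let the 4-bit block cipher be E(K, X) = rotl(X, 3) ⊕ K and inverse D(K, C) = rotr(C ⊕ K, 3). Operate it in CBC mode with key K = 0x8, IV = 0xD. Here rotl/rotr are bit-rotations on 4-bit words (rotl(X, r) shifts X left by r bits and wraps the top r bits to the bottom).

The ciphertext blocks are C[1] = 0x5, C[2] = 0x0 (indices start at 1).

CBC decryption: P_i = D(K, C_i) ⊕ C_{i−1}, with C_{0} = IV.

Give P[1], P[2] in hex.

P[1] = 0x6, P[2] = 0x4

P[1]: D(K, 0x5) = 0xB; 0xB ⊕ 0xD = 0x6.
P[2]: D(K, 0x0) = 0x1; 0x1 ⊕ 0x5 = 0x4.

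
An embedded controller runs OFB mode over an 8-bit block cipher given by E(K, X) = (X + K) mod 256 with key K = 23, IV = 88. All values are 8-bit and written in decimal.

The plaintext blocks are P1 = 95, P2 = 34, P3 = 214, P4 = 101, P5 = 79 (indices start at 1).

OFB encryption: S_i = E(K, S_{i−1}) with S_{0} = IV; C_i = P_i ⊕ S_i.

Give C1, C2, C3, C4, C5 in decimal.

C1 = 48, C2 = 164, C3 = 75, C4 = 209, C5 = 132

C1: S = E(K, 88) = 111; 95 ⊕ 111 = 48.
C2: S = E(K, 111) = 134; 34 ⊕ 134 = 164.
C3: S = E(K, 134) = 157; 214 ⊕ 157 = 75.
C4: S = E(K, 157) = 180; 101 ⊕ 180 = 209.
C5: S = E(K, 180) = 203; 79 ⊕ 203 = 132.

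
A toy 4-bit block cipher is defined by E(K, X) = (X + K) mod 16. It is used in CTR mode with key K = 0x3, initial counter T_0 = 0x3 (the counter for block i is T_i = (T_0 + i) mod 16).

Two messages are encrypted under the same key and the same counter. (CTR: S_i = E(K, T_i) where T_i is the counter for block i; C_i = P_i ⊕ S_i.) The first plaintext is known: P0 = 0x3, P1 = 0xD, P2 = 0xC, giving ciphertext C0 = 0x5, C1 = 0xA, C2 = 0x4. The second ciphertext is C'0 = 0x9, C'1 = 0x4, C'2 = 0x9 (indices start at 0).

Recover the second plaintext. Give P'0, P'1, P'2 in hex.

In CTR with a reused counter, both messages share the same keystream S_i, so C_i ⊕ C'_i = P_i ⊕ P'_i and thus P'_i = P_i ⊕ C_i ⊕ C'_i.
P'0: 0x3 ⊕ 0x5 ⊕ 0x9 = 0xF.
P'1: 0xD ⊕ 0xA ⊕ 0x4 = 0x3.
P'2: 0xC ⊕ 0x4 ⊕ 0x9 = 0x1.

P'0 = 0xF, P'1 = 0x3, P'2 = 0x1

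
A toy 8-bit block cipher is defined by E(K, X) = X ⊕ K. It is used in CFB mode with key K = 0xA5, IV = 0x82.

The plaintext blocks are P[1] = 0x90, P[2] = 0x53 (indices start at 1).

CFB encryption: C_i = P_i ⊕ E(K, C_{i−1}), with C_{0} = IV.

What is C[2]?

C[2] = 0x41

C[1]: E(K, 0x82) = 0x27; 0x90 ⊕ 0x27 = 0xB7.
C[2]: E(K, 0xB7) = 0x12; 0x53 ⊕ 0x12 = 0x41.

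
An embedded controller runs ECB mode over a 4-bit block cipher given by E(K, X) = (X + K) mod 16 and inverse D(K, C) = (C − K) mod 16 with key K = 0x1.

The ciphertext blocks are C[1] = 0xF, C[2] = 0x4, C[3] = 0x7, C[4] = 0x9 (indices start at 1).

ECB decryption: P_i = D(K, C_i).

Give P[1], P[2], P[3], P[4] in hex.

P[1] = 0xE, P[2] = 0x3, P[3] = 0x6, P[4] = 0x8

P[1]: D(K, 0xF) = 0xE.
P[2]: D(K, 0x4) = 0x3.
P[3]: D(K, 0x7) = 0x6.
P[4]: D(K, 0x9) = 0x8.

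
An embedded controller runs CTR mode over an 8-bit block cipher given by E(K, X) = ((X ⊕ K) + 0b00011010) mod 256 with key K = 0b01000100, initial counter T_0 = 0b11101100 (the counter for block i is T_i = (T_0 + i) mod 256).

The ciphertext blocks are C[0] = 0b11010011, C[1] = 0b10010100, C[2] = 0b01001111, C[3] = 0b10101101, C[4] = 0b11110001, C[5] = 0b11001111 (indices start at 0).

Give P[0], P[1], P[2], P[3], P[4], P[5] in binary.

CTR decryption: S_i = E(K, T_i) where T_i is the counter for block i; P_i = C_i ⊕ S_i.
P[0]: T = 0b11101100, S = E(K, T) = 0b11000010; 0b11010011 ⊕ 0b11000010 = 0b00010001.
P[1]: T = 0b11101101, S = E(K, T) = 0b11000011; 0b10010100 ⊕ 0b11000011 = 0b01010111.
P[2]: T = 0b11101110, S = E(K, T) = 0b11000100; 0b01001111 ⊕ 0b11000100 = 0b10001011.
P[3]: T = 0b11101111, S = E(K, T) = 0b11000101; 0b10101101 ⊕ 0b11000101 = 0b01101000.
P[4]: T = 0b11110000, S = E(K, T) = 0b11001110; 0b11110001 ⊕ 0b11001110 = 0b00111111.
P[5]: T = 0b11110001, S = E(K, T) = 0b11001111; 0b11001111 ⊕ 0b11001111 = 0b00000000.

P[0] = 0b00010001, P[1] = 0b01010111, P[2] = 0b10001011, P[3] = 0b01101000, P[4] = 0b00111111, P[5] = 0b00000000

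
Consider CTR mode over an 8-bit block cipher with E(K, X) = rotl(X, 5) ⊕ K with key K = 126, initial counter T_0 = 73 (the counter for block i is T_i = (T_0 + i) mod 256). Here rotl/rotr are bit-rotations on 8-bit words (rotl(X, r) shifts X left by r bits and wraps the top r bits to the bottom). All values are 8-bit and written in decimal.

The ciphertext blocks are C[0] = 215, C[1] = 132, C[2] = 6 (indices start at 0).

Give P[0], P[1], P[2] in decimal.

P[0] = 128, P[1] = 179, P[2] = 17

CTR decryption: S_i = E(K, T_i) where T_i is the counter for block i; P_i = C_i ⊕ S_i.
P[0]: T = 73, S = E(K, T) = 87; 215 ⊕ 87 = 128.
P[1]: T = 74, S = E(K, T) = 55; 132 ⊕ 55 = 179.
P[2]: T = 75, S = E(K, T) = 23; 6 ⊕ 23 = 17.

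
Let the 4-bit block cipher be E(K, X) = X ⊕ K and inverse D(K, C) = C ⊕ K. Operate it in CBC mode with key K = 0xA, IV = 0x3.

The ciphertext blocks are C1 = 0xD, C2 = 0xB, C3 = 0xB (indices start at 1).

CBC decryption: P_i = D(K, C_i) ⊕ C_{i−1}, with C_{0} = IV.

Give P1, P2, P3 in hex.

P1 = 0x4, P2 = 0xC, P3 = 0xA

P1: D(K, 0xD) = 0x7; 0x7 ⊕ 0x3 = 0x4.
P2: D(K, 0xB) = 0x1; 0x1 ⊕ 0xD = 0xC.
P3: D(K, 0xB) = 0x1; 0x1 ⊕ 0xB = 0xA.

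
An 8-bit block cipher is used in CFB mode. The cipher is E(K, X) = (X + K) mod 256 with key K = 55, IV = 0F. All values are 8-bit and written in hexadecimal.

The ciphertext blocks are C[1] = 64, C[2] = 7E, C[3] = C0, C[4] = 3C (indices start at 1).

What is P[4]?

P[4] = 29

CFB decryption: P_i = C_i ⊕ E(K, C_{i−1}), with C_{0} = IV.
P[4]: E(K, C0) = 15; 3C ⊕ 15 = 29.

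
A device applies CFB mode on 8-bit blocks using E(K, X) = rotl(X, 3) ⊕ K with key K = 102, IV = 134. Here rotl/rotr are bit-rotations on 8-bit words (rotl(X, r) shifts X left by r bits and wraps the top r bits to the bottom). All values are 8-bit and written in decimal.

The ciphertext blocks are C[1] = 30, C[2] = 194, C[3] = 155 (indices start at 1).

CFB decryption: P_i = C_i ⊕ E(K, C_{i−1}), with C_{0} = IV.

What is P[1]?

P[1]: E(K, 134) = 82; 30 ⊕ 82 = 76.

P[1] = 76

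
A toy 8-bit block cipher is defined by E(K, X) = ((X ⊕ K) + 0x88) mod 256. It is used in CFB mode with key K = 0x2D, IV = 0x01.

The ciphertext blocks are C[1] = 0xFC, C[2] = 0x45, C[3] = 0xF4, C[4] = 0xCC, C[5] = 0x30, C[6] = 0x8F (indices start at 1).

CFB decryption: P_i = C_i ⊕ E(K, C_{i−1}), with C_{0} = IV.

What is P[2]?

P[2]: E(K, 0xFC) = 0x59; 0x45 ⊕ 0x59 = 0x1C.

P[2] = 0x1C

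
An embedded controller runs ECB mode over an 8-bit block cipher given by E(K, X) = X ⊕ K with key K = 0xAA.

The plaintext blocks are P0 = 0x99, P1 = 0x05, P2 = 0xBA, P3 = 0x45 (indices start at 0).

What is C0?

ECB encryption: C_i = E(K, P_i).
C0: E(K, 0x99) = 0x33.

C0 = 0x33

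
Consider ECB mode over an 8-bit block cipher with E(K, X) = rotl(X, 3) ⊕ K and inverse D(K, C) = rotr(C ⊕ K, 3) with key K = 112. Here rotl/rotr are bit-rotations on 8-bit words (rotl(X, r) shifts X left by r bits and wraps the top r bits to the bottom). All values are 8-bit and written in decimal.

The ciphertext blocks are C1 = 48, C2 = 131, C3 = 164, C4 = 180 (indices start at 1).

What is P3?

ECB decryption: P_i = D(K, C_i).
P3: D(K, 164) = 154.

P3 = 154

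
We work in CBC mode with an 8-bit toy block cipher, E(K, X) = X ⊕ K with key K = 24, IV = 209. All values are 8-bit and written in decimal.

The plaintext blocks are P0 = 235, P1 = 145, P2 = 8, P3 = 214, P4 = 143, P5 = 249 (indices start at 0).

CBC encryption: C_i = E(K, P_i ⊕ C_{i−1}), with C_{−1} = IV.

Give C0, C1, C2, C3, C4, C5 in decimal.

C0 = 34, C1 = 171, C2 = 187, C3 = 117, C4 = 226, C5 = 3

C0: P0 ⊕ 209 = 58; E(K, 58) = 34.
C1: P1 ⊕ 34 = 179; E(K, 179) = 171.
C2: P2 ⊕ 171 = 163; E(K, 163) = 187.
C3: P3 ⊕ 187 = 109; E(K, 109) = 117.
C4: P4 ⊕ 117 = 250; E(K, 250) = 226.
C5: P5 ⊕ 226 = 27; E(K, 27) = 3.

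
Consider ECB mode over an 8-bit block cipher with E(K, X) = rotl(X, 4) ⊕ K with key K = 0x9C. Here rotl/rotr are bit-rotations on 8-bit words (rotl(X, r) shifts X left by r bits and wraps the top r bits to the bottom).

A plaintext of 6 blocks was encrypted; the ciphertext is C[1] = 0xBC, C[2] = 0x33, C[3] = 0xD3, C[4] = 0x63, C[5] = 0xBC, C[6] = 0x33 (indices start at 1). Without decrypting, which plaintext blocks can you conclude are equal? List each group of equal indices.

P[1] = P[5]; P[2] = P[6]

ECB encrypts each block independently with the same key, so equal ciphertext blocks imply equal plaintext blocks.
C[1] = C[5] = 0xBC, so P[1] = P[5].
C[2] = C[6] = 0x33, so P[2] = P[6].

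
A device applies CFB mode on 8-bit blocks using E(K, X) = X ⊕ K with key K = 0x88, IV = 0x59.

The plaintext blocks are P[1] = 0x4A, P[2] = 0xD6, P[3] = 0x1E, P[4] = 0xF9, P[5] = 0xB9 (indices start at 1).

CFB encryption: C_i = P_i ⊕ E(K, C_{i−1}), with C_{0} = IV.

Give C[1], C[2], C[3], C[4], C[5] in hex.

C[1]: E(K, 0x59) = 0xD1; 0x4A ⊕ 0xD1 = 0x9B.
C[2]: E(K, 0x9B) = 0x13; 0xD6 ⊕ 0x13 = 0xC5.
C[3]: E(K, 0xC5) = 0x4D; 0x1E ⊕ 0x4D = 0x53.
C[4]: E(K, 0x53) = 0xDB; 0xF9 ⊕ 0xDB = 0x22.
C[5]: E(K, 0x22) = 0xAA; 0xB9 ⊕ 0xAA = 0x13.

C[1] = 0x9B, C[2] = 0xC5, C[3] = 0x53, C[4] = 0x22, C[5] = 0x13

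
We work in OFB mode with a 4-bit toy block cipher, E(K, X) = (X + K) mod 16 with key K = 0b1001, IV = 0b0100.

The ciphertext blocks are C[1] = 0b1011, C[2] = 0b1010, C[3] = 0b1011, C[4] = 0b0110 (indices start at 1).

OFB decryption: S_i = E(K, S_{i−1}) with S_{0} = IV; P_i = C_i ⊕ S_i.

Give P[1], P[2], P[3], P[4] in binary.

P[1]: S = E(K, 0b0100) = 0b1101; 0b1011 ⊕ 0b1101 = 0b0110.
P[2]: S = E(K, 0b1101) = 0b0110; 0b1010 ⊕ 0b0110 = 0b1100.
P[3]: S = E(K, 0b0110) = 0b1111; 0b1011 ⊕ 0b1111 = 0b0100.
P[4]: S = E(K, 0b1111) = 0b1000; 0b0110 ⊕ 0b1000 = 0b1110.

P[1] = 0b0110, P[2] = 0b1100, P[3] = 0b0100, P[4] = 0b1110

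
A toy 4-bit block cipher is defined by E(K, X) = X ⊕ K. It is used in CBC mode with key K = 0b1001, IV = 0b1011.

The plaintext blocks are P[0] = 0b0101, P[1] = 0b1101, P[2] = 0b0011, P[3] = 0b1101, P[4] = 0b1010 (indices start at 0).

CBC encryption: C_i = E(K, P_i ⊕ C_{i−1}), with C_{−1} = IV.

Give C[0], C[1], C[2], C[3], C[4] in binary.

C[0]: P[0] ⊕ 0b1011 = 0b1110; E(K, 0b1110) = 0b0111.
C[1]: P[1] ⊕ 0b0111 = 0b1010; E(K, 0b1010) = 0b0011.
C[2]: P[2] ⊕ 0b0011 = 0b0000; E(K, 0b0000) = 0b1001.
C[3]: P[3] ⊕ 0b1001 = 0b0100; E(K, 0b0100) = 0b1101.
C[4]: P[4] ⊕ 0b1101 = 0b0111; E(K, 0b0111) = 0b1110.

C[0] = 0b0111, C[1] = 0b0011, C[2] = 0b1001, C[3] = 0b1101, C[4] = 0b1110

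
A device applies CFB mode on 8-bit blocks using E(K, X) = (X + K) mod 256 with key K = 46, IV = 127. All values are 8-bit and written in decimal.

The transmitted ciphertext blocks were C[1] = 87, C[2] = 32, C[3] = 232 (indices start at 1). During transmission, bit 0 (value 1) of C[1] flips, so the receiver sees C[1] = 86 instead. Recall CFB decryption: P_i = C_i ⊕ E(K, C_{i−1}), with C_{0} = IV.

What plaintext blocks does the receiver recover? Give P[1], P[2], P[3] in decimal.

Only C[1] changed, to 86. In CFB, a change in C_i flips the same bit in P_i and garbles P_{i+1}. Decrypting the received ciphertext:
P[1]: E(K, 127) = 173; 86 ⊕ 173 = 251.
P[2]: E(K, 86) = 132; 32 ⊕ 132 = 164.
P[3]: E(K, 32) = 78; 232 ⊕ 78 = 166.
Blocks that differ from the original plaintext: P[1], P[2].

P[1] = 251, P[2] = 164, P[3] = 166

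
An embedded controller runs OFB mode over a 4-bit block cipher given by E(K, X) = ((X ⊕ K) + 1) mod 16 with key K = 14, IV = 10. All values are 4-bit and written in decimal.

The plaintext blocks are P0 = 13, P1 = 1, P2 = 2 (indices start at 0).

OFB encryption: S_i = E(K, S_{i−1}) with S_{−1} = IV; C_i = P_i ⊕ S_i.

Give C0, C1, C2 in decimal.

C0 = 8, C1 = 13, C2 = 1

C0: S = E(K, 10) = 5; 13 ⊕ 5 = 8.
C1: S = E(K, 5) = 12; 1 ⊕ 12 = 13.
C2: S = E(K, 12) = 3; 2 ⊕ 3 = 1.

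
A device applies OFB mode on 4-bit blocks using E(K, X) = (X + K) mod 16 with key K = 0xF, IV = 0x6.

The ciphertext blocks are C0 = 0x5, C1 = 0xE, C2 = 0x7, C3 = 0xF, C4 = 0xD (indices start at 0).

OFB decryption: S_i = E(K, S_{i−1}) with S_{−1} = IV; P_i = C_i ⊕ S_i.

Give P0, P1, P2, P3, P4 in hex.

P0 = 0x0, P1 = 0xA, P2 = 0x4, P3 = 0xD, P4 = 0xC

P0: S = E(K, 0x6) = 0x5; 0x5 ⊕ 0x5 = 0x0.
P1: S = E(K, 0x5) = 0x4; 0xE ⊕ 0x4 = 0xA.
P2: S = E(K, 0x4) = 0x3; 0x7 ⊕ 0x3 = 0x4.
P3: S = E(K, 0x3) = 0x2; 0xF ⊕ 0x2 = 0xD.
P4: S = E(K, 0x2) = 0x1; 0xD ⊕ 0x1 = 0xC.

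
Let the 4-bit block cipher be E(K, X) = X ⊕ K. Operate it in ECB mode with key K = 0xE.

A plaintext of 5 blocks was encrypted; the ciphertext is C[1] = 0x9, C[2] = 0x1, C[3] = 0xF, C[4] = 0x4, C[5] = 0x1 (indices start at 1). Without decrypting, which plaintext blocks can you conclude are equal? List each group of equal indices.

ECB encrypts each block independently with the same key, so equal ciphertext blocks imply equal plaintext blocks.
C[2] = C[5] = 0x1, so P[2] = P[5].

P[2] = P[5]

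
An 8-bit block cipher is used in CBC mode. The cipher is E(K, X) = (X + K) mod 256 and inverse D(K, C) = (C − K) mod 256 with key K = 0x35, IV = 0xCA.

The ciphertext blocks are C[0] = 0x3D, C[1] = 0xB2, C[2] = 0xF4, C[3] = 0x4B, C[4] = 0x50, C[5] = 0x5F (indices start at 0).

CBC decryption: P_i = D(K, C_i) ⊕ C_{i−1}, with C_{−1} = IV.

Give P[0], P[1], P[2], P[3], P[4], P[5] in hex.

P[0] = 0xC2, P[1] = 0x40, P[2] = 0x0D, P[3] = 0xE2, P[4] = 0x50, P[5] = 0x7A

P[0]: D(K, 0x3D) = 0x08; 0x08 ⊕ 0xCA = 0xC2.
P[1]: D(K, 0xB2) = 0x7D; 0x7D ⊕ 0x3D = 0x40.
P[2]: D(K, 0xF4) = 0xBF; 0xBF ⊕ 0xB2 = 0x0D.
P[3]: D(K, 0x4B) = 0x16; 0x16 ⊕ 0xF4 = 0xE2.
P[4]: D(K, 0x50) = 0x1B; 0x1B ⊕ 0x4B = 0x50.
P[5]: D(K, 0x5F) = 0x2A; 0x2A ⊕ 0x50 = 0x7A.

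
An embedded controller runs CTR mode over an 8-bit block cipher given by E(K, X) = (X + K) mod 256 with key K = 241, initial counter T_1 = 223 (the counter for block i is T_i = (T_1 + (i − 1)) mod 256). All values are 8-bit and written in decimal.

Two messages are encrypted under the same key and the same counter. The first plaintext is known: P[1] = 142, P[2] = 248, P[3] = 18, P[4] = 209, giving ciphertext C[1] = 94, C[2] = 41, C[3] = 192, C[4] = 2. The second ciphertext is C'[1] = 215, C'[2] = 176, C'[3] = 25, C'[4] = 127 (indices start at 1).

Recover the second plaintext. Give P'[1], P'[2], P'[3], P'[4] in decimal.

P'[1] = 7, P'[2] = 97, P'[3] = 203, P'[4] = 172

In CTR with a reused counter, both messages share the same keystream S_i, so C_i ⊕ C'_i = P_i ⊕ P'_i and thus P'_i = P_i ⊕ C_i ⊕ C'_i.
P'[1]: 142 ⊕ 94 ⊕ 215 = 7.
P'[2]: 248 ⊕ 41 ⊕ 176 = 97.
P'[3]: 18 ⊕ 192 ⊕ 25 = 203.
P'[4]: 209 ⊕ 2 ⊕ 127 = 172.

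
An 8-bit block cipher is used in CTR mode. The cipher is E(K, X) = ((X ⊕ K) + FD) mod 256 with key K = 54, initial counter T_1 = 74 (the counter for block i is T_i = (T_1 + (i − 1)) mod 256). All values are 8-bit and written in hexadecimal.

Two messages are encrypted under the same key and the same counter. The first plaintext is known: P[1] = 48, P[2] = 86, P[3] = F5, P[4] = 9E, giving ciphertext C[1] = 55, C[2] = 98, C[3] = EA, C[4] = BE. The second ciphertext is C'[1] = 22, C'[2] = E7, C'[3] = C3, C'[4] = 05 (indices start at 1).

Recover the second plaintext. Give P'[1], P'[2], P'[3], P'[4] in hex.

In CTR with a reused counter, both messages share the same keystream S_i, so C_i ⊕ C'_i = P_i ⊕ P'_i and thus P'_i = P_i ⊕ C_i ⊕ C'_i.
P'[1]: 48 ⊕ 55 ⊕ 22 = 3F.
P'[2]: 86 ⊕ 98 ⊕ E7 = F9.
P'[3]: F5 ⊕ EA ⊕ C3 = DC.
P'[4]: 9E ⊕ BE ⊕ 05 = 25.

P'[1] = 3F, P'[2] = F9, P'[3] = DC, P'[4] = 25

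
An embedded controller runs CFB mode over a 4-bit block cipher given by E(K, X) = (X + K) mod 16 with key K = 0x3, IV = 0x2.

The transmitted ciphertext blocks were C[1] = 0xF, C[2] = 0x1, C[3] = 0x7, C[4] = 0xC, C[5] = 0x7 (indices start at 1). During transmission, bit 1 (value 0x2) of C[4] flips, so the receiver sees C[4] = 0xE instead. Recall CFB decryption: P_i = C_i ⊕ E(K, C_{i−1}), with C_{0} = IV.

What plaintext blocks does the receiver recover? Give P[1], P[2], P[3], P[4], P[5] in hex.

Only C[4] changed, to 0xE. In CFB, a change in C_i flips the same bit in P_i and garbles P_{i+1}. Decrypting the received ciphertext:
P[1]: E(K, 0x2) = 0x5; 0xF ⊕ 0x5 = 0xA.
P[2]: E(K, 0xF) = 0x2; 0x1 ⊕ 0x2 = 0x3.
P[3]: E(K, 0x1) = 0x4; 0x7 ⊕ 0x4 = 0x3.
P[4]: E(K, 0x7) = 0xA; 0xE ⊕ 0xA = 0x4.
P[5]: E(K, 0xE) = 0x1; 0x7 ⊕ 0x1 = 0x6.
Blocks that differ from the original plaintext: P[4], P[5].

P[1] = 0xA, P[2] = 0x3, P[3] = 0x3, P[4] = 0x4, P[5] = 0x6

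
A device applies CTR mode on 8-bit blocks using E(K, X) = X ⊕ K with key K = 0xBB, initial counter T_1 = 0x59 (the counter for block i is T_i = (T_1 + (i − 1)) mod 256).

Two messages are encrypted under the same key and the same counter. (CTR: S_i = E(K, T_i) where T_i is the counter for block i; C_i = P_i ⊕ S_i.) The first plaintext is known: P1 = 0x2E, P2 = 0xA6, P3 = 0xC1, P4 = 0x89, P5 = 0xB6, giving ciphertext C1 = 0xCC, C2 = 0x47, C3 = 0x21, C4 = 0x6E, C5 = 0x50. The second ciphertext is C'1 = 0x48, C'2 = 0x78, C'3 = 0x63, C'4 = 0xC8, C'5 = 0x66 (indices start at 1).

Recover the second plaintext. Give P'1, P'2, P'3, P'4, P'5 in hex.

P'1 = 0xAA, P'2 = 0x99, P'3 = 0x83, P'4 = 0x2F, P'5 = 0x80

In CTR with a reused counter, both messages share the same keystream S_i, so C_i ⊕ C'_i = P_i ⊕ P'_i and thus P'_i = P_i ⊕ C_i ⊕ C'_i.
P'1: 0x2E ⊕ 0xCC ⊕ 0x48 = 0xAA.
P'2: 0xA6 ⊕ 0x47 ⊕ 0x78 = 0x99.
P'3: 0xC1 ⊕ 0x21 ⊕ 0x63 = 0x83.
P'4: 0x89 ⊕ 0x6E ⊕ 0xC8 = 0x2F.
P'5: 0xB6 ⊕ 0x50 ⊕ 0x66 = 0x80.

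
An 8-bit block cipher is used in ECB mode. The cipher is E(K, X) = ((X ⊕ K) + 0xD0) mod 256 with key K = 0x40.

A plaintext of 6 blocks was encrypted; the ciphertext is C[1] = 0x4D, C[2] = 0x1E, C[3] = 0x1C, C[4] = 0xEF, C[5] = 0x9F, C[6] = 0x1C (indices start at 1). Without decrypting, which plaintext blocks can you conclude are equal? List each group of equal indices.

ECB encrypts each block independently with the same key, so equal ciphertext blocks imply equal plaintext blocks.
C[3] = C[6] = 0x1C, so P[3] = P[6].

P[3] = P[6]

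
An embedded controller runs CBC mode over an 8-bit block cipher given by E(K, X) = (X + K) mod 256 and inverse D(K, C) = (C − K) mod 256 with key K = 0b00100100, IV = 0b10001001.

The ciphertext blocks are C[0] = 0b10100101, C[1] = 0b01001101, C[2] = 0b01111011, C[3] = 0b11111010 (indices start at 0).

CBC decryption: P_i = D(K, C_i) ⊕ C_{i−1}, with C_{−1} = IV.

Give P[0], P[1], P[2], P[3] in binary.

P[0]: D(K, 0b10100101) = 0b10000001; 0b10000001 ⊕ 0b10001001 = 0b00001000.
P[1]: D(K, 0b01001101) = 0b00101001; 0b00101001 ⊕ 0b10100101 = 0b10001100.
P[2]: D(K, 0b01111011) = 0b01010111; 0b01010111 ⊕ 0b01001101 = 0b00011010.
P[3]: D(K, 0b11111010) = 0b11010110; 0b11010110 ⊕ 0b01111011 = 0b10101101.

P[0] = 0b00001000, P[1] = 0b10001100, P[2] = 0b00011010, P[3] = 0b10101101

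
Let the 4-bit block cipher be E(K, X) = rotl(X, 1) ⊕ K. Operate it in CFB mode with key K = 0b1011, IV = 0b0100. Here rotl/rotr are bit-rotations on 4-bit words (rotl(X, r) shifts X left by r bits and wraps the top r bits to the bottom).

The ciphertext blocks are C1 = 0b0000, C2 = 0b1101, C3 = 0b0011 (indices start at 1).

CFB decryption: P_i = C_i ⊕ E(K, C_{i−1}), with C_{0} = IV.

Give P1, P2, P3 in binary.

P1 = 0b0011, P2 = 0b0110, P3 = 0b0011

P1: E(K, 0b0100) = 0b0011; 0b0000 ⊕ 0b0011 = 0b0011.
P2: E(K, 0b0000) = 0b1011; 0b1101 ⊕ 0b1011 = 0b0110.
P3: E(K, 0b1101) = 0b0000; 0b0011 ⊕ 0b0000 = 0b0011.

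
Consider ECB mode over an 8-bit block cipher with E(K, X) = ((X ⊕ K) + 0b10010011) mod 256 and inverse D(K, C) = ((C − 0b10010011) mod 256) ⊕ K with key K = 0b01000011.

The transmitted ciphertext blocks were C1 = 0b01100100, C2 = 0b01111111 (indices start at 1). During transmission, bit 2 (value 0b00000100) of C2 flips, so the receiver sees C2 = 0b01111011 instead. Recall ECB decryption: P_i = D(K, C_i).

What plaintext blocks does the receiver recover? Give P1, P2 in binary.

Only C2 changed, to 0b01111011. In ECB, a change in C_i affects only P_i. Decrypting the received ciphertext:
P1: D(K, 0b01100100) = 0b10010010.
P2: D(K, 0b01111011) = 0b10101011.
Blocks that differ from the original plaintext: P2.

P1 = 0b10010010, P2 = 0b10101011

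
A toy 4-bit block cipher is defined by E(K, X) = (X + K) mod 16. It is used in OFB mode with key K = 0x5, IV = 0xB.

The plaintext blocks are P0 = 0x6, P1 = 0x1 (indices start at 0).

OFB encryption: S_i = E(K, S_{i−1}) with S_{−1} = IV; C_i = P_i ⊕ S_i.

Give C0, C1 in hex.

C0: S = E(K, 0xB) = 0x0; 0x6 ⊕ 0x0 = 0x6.
C1: S = E(K, 0x0) = 0x5; 0x1 ⊕ 0x5 = 0x4.

C0 = 0x6, C1 = 0x4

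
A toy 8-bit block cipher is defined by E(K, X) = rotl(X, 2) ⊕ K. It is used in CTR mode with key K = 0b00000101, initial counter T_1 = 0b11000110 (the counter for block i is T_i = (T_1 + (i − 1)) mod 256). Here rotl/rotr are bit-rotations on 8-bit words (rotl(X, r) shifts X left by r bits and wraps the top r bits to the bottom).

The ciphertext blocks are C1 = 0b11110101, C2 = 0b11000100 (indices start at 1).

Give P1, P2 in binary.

P1 = 0b11101011, P2 = 0b11011110

CTR decryption: S_i = E(K, T_i) where T_i is the counter for block i; P_i = C_i ⊕ S_i.
P1: T = 0b11000110, S = E(K, T) = 0b00011110; 0b11110101 ⊕ 0b00011110 = 0b11101011.
P2: T = 0b11000111, S = E(K, T) = 0b00011010; 0b11000100 ⊕ 0b00011010 = 0b11011110.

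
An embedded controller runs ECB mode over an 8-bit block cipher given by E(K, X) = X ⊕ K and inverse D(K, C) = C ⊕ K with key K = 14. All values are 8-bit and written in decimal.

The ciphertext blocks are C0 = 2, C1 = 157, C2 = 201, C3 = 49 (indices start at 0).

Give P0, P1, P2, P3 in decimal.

ECB decryption: P_i = D(K, C_i).
P0: D(K, 2) = 12.
P1: D(K, 157) = 147.
P2: D(K, 201) = 199.
P3: D(K, 49) = 63.

P0 = 12, P1 = 147, P2 = 199, P3 = 63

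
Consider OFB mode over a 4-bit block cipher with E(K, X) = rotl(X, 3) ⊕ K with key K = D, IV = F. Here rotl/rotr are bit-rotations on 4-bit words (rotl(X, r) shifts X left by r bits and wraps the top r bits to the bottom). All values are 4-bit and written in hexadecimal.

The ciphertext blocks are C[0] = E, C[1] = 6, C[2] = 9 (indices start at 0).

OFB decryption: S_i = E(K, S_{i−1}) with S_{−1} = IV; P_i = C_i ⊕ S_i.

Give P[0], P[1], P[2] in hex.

P[0]: S = E(K, F) = 2; E ⊕ 2 = C.
P[1]: S = E(K, 2) = C; 6 ⊕ C = A.
P[2]: S = E(K, C) = B; 9 ⊕ B = 2.

P[0] = C, P[1] = A, P[2] = 2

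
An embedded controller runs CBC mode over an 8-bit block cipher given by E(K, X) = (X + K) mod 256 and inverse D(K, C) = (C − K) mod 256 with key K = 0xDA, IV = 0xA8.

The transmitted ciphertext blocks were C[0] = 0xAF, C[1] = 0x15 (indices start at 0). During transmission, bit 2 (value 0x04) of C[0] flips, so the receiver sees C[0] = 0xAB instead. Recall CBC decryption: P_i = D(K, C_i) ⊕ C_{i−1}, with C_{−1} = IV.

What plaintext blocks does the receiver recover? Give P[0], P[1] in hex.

Only C[0] changed, to 0xAB. In CBC, a change in C_i garbles P_i and flips the same bit in P_{i+1}. Decrypting the received ciphertext:
P[0]: D(K, 0xAB) = 0xD1; 0xD1 ⊕ 0xA8 = 0x79.
P[1]: D(K, 0x15) = 0x3B; 0x3B ⊕ 0xAB = 0x90.
Blocks that differ from the original plaintext: P[0], P[1].

P[0] = 0x79, P[1] = 0x90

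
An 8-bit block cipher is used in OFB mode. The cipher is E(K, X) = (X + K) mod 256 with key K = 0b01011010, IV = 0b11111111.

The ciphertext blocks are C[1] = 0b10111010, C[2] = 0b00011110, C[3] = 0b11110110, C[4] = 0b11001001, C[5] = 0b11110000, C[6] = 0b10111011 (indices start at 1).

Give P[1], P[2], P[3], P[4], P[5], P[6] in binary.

P[1] = 0b11100011, P[2] = 0b10101101, P[3] = 0b11111011, P[4] = 0b10101110, P[5] = 0b00110001, P[6] = 0b10100000

OFB decryption: S_i = E(K, S_{i−1}) with S_{0} = IV; P_i = C_i ⊕ S_i.
P[1]: S = E(K, 0b11111111) = 0b01011001; 0b10111010 ⊕ 0b01011001 = 0b11100011.
P[2]: S = E(K, 0b01011001) = 0b10110011; 0b00011110 ⊕ 0b10110011 = 0b10101101.
P[3]: S = E(K, 0b10110011) = 0b00001101; 0b11110110 ⊕ 0b00001101 = 0b11111011.
P[4]: S = E(K, 0b00001101) = 0b01100111; 0b11001001 ⊕ 0b01100111 = 0b10101110.
P[5]: S = E(K, 0b01100111) = 0b11000001; 0b11110000 ⊕ 0b11000001 = 0b00110001.
P[6]: S = E(K, 0b11000001) = 0b00011011; 0b10111011 ⊕ 0b00011011 = 0b10100000.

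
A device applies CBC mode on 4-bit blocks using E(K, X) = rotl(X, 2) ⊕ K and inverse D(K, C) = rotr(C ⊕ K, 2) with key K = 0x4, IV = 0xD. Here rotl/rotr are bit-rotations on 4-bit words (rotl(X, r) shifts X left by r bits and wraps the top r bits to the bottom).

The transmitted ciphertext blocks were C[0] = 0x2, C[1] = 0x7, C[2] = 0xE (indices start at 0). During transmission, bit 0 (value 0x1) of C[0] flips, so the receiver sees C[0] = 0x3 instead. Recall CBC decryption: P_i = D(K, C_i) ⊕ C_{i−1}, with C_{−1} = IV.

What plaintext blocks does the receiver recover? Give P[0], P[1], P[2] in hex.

Only C[0] changed, to 0x3. In CBC, a change in C_i garbles P_i and flips the same bit in P_{i+1}. Decrypting the received ciphertext:
P[0]: D(K, 0x3) = 0xD; 0xD ⊕ 0xD = 0x0.
P[1]: D(K, 0x7) = 0xC; 0xC ⊕ 0x3 = 0xF.
P[2]: D(K, 0xE) = 0xA; 0xA ⊕ 0x7 = 0xD.
Blocks that differ from the original plaintext: P[0], P[1].

P[0] = 0x0, P[1] = 0xF, P[2] = 0xD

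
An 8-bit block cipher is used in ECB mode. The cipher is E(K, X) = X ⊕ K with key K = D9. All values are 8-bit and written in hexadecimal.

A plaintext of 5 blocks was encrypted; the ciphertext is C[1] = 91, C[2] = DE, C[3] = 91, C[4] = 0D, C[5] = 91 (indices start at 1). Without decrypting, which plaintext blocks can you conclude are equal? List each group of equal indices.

P[1] = P[3] = P[5]

ECB encrypts each block independently with the same key, so equal ciphertext blocks imply equal plaintext blocks.
C[1] = C[3] = C[5] = 91, so P[1] = P[3] = P[5].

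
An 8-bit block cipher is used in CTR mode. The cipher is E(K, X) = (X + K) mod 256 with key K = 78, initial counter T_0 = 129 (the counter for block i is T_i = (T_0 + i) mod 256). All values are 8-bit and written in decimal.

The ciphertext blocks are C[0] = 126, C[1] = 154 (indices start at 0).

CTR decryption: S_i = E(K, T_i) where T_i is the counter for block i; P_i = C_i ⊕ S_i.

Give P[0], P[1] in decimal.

P[0]: T = 129, S = E(K, T) = 207; 126 ⊕ 207 = 177.
P[1]: T = 130, S = E(K, T) = 208; 154 ⊕ 208 = 74.

P[0] = 177, P[1] = 74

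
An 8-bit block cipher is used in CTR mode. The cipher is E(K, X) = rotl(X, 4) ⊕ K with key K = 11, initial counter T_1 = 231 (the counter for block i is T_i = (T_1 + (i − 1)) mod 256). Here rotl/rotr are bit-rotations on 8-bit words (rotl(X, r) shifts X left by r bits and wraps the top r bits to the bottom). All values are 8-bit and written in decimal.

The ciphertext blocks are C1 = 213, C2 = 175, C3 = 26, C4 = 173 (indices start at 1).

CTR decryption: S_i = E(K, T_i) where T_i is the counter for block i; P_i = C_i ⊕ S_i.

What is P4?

P4 = 8

P4: T = 234, S = E(K, T) = 165; 173 ⊕ 165 = 8.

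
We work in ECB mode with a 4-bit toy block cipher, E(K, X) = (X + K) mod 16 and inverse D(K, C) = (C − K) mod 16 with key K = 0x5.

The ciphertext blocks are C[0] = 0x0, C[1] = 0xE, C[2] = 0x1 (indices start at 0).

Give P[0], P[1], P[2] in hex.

P[0] = 0xB, P[1] = 0x9, P[2] = 0xC

ECB decryption: P_i = D(K, C_i).
P[0]: D(K, 0x0) = 0xB.
P[1]: D(K, 0xE) = 0x9.
P[2]: D(K, 0x1) = 0xC.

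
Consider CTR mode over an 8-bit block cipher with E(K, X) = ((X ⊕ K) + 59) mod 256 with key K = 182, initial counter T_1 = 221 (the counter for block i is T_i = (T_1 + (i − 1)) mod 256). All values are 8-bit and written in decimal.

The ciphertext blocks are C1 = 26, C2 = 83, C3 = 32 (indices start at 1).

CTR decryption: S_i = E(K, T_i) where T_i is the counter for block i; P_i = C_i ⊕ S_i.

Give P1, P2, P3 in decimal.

P1: T = 221, S = E(K, T) = 166; 26 ⊕ 166 = 188.
P2: T = 222, S = E(K, T) = 163; 83 ⊕ 163 = 240.
P3: T = 223, S = E(K, T) = 164; 32 ⊕ 164 = 132.

P1 = 188, P2 = 240, P3 = 132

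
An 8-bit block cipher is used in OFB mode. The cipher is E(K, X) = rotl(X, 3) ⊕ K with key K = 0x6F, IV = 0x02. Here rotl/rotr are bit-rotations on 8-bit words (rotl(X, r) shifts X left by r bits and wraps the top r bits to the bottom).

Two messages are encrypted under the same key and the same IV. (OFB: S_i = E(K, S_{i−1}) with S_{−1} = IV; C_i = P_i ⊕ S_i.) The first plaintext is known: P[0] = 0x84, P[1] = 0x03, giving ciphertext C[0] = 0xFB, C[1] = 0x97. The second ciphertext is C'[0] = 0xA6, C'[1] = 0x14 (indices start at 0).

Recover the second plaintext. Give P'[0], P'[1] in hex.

In OFB with a reused IV, both messages share the same keystream S_i, so C_i ⊕ C'_i = P_i ⊕ P'_i and thus P'_i = P_i ⊕ C_i ⊕ C'_i.
P'[0]: 0x84 ⊕ 0xFB ⊕ 0xA6 = 0xD9.
P'[1]: 0x03 ⊕ 0x97 ⊕ 0x14 = 0x80.

P'[0] = 0xD9, P'[1] = 0x80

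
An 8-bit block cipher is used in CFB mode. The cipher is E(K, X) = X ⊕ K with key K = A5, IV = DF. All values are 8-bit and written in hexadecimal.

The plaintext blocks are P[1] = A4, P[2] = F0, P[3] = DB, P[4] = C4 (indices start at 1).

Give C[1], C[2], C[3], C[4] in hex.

CFB encryption: C_i = P_i ⊕ E(K, C_{i−1}), with C_{0} = IV.
C[1]: E(K, DF) = 7A; A4 ⊕ 7A = DE.
C[2]: E(K, DE) = 7B; F0 ⊕ 7B = 8B.
C[3]: E(K, 8B) = 2E; DB ⊕ 2E = F5.
C[4]: E(K, F5) = 50; C4 ⊕ 50 = 94.

C[1] = DE, C[2] = 8B, C[3] = F5, C[4] = 94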